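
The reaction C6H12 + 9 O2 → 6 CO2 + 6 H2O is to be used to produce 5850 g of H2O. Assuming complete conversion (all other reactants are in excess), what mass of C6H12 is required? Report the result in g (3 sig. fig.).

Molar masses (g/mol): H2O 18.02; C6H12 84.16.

n(H2O) = 5850 / 18.02 = 324.6 mol
n(C6H12) = (1/6) × 324.6 = 54.10 mol
mass = 54.10 × 84.16 = 4553 g

4550 g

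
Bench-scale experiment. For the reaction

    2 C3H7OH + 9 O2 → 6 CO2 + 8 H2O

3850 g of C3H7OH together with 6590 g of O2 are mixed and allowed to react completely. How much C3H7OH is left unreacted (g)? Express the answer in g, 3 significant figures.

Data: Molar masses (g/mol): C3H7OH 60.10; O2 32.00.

n(C3H7OH) = 3850 / 60.10 = 64.06 mol
n(O2) = 6590 / 32.00 = 205.9 mol
n/ν for C3H7OH = 64.06/2 = 32.03
n/ν for O2 = 205.9/9 = 22.88
Smallest n/ν is O2 → limiting reagent.
C3H7OH consumed = (2/9) × 205.9 = 45.76 mol
C3H7OH remaining = 64.06 − 45.76 = 18.30 mol
mass = 18.30 × 60.10 = 1100 g

1100 g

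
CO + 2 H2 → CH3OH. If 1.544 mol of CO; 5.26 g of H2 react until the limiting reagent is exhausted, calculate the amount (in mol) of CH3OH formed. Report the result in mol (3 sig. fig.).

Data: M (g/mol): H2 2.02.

n(CO) = 1.544 mol
n(H2) = 5.260 / 2.02 = 2.604 mol
n/ν → CO: 1.544, H2: 1.302; H2 is limiting.
n(CH3OH) = (1/2) × 2.604 = 1.302 mol

1.30 mol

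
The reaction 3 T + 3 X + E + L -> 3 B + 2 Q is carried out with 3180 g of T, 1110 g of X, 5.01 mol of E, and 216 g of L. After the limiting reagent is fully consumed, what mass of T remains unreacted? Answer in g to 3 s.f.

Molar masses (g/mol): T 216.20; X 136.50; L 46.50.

1420 g

n(T) = 3180 / 216.20 = 14.71 mol
n(X) = 1110 / 136.50 = 8.132 mol
n(E) = 5.010 mol
n(L) = 216.0 / 46.50 = 4.645 mol
n/ν → T: 4.903, X: 2.711, E: 5.010, L: 4.645; X is limiting.
T consumed = (3/3) × 8.132 = 8.132 mol
T remaining = 14.71 − 8.132 = 6.578 mol
mass = 6.578 × 216.20 = 1422 g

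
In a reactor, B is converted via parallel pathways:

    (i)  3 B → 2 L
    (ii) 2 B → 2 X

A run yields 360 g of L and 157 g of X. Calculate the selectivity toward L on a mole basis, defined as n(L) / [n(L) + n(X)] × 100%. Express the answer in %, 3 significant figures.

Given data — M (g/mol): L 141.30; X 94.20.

60.5 %

n(L) = 360 / 141.30 = 2.548 mol
n(X) = 157 / 94.20 = 1.667 mol
selectivity = 2.548/(2.548+1.667) × 100 = 60.45 %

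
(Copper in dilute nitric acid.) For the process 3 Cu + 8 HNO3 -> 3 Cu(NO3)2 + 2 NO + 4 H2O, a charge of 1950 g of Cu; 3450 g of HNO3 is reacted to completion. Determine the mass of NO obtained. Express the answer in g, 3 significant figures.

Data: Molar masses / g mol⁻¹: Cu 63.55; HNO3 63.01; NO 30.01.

n(Cu) = 1950 / 63.55 = 30.68 mol
n(HNO3) = 3450 / 63.01 = 54.75 mol
n/ν for Cu = 30.68/3 = 10.23
n/ν for HNO3 = 54.75/8 = 6.844
Smallest n/ν is HNO3 → limiting reagent.
n(NO) = (2/8) × 54.75 = 13.69 mol
mass = 13.69 × 30.01 = 410.8 g

411 g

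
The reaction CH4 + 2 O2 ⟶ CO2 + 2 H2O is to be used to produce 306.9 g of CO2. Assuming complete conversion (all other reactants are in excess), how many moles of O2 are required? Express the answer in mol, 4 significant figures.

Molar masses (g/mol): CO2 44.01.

n(CO2) = 306.9 / 44.01 = 6.973 mol
n(O2) = (2/1) × 6.973 = 13.95 mol

13.95 mol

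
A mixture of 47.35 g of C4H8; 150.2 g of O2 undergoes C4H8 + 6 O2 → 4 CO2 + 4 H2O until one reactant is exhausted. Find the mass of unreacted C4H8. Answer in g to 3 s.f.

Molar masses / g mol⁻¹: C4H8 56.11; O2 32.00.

3.46 g

n(C4H8) = 47.35 / 56.11 = 0.8439 mol
n(O2) = 150.2 / 32.00 = 4.694 mol
n/ν → C4H8: 0.8439, O2: 0.7823; O2 is limiting.
C4H8 consumed = (1/6) × 4.694 = 0.7823 mol
C4H8 remaining = 0.8439 − 0.7823 = 0.06160 mol
mass = 0.06160 × 56.11 = 3.456 g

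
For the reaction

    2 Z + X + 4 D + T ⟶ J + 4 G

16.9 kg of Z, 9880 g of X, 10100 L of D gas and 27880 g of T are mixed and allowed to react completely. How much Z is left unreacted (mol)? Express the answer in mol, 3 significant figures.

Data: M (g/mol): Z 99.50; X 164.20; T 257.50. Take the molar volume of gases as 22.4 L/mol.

49.5 mol

n(Z) = 16.90×1000 / 99.50 = 169.8 mol
n(X) = 9880 / 164.20 = 60.17 mol
n(D) = 10100 / 22.4 = 450.9 mol
n(T) = 27880 / 257.50 = 108.3 mol
n/ν → Z: 84.90, X: 60.17, D: 112.7, T: 108.3; X is limiting.
Z consumed = (2/1) × 60.17 = 120.3 mol
Z remaining = 169.8 − 120.3 = 49.50 mol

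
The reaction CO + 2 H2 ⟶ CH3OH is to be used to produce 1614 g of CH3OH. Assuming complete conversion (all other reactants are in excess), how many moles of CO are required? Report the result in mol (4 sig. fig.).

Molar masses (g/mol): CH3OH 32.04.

n(CH3OH) = 1614 / 32.04 = 50.37 mol
n(CO) = (1/1) × 50.37 = 50.37 mol

50.37 mol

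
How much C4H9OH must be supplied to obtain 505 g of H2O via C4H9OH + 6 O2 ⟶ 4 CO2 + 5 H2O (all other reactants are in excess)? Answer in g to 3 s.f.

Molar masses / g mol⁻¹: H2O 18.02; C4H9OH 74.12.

415 g

n(H2O) = 505 / 18.02 = 28.02 mol
n(C4H9OH) = (1/5) × 28.02 = 5.604 mol
mass = 5.604 × 74.12 = 415.4 g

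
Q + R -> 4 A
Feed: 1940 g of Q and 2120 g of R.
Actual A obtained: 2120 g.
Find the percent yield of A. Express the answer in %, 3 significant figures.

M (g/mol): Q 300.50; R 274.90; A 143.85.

n(Q) = 1940 / 300.50 = 6.456 mol
n(R) = 2120 / 274.90 = 7.712 mol
n/ν → Q: 6.456, R: 7.712; Q is limiting.
theoretical n(A) = (4/1) × 6.456 = 25.82 mol → 3714 g
% yield = 2120 / 3714 × 100 = 57.08 %

57.1 %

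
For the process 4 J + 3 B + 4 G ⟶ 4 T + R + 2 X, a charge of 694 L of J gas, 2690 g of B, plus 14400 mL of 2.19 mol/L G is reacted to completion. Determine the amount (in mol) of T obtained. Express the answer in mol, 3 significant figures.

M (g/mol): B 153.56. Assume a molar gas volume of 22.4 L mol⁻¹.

23.4 mol

n(J) = 694.0 / 22.4 = 30.98 mol
n(B) = 2690 / 153.56 = 17.52 mol
n(G) = 2.19 × 14400/1000 = 31.54 mol
n/ν → J: 7.745, B: 5.840, G: 7.885; B is limiting.
n(T) = (4/3) × 17.52 = 23.36 mol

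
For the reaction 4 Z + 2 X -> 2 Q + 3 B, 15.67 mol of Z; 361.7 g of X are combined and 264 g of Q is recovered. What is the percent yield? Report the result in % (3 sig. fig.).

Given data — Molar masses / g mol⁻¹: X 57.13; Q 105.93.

39.4 %

n(Z) = 15.67 mol
n(X) = 361.7 / 57.13 = 6.331 mol
n/ν for Z = 15.67/4 = 3.918
n/ν for X = 6.331/2 = 3.166
Smallest n/ν is X → limiting reagent.
theoretical n(Q) = (2/2) × 6.331 = 6.331 mol → 670.6 g
% yield = 264 / 670.6 × 100 = 39.37 %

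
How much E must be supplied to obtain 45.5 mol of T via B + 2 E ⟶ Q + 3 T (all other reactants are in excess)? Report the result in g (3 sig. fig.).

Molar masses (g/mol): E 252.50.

7660 g

n(T) = 45.50 mol
n(E) = (2/3) × 45.50 = 30.33 mol
mass = 30.33 × 252.50 = 7658 g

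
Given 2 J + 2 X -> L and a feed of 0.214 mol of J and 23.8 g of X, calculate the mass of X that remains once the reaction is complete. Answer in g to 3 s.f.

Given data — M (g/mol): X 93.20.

n(J) = 0.2140 mol
n(X) = 23.80 / 93.20 = 0.2554 mol
n/ν for J = 0.2140/2 = 0.1070
n/ν for X = 0.2554/2 = 0.1277
Smallest n/ν is J → limiting reagent.
X consumed = (2/2) × 0.2140 = 0.2140 mol
X remaining = 0.2554 − 0.2140 = 0.04140 mol
mass = 0.04140 × 93.20 = 3.858 g

3.86 g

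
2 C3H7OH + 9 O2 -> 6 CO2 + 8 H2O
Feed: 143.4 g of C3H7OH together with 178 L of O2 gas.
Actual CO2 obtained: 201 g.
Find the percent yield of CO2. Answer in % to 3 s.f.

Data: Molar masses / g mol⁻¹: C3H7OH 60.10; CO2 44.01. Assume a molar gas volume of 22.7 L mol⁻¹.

87.4 %

n(C3H7OH) = 143.4 / 60.10 = 2.386 mol
n(O2) = 178.0 / 22.7 = 7.841 mol
n/ν → C3H7OH: 1.193, O2: 0.8712; O2 is limiting.
theoretical n(CO2) = (6/9) × 7.841 = 5.227 mol → 230.0 g
% yield = 201 / 230.0 × 100 = 87.39 %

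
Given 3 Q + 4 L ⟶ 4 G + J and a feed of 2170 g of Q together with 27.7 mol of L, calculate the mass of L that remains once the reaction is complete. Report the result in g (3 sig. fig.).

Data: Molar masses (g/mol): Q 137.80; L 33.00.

221 g

n(Q) = 2170 / 137.80 = 15.75 mol
n(L) = 27.70 mol
n/ν → Q: 5.250, L: 6.925; Q is limiting.
L consumed = (4/3) × 15.75 = 21.00 mol
L remaining = 27.70 − 21.00 = 6.700 mol
mass = 6.700 × 33.00 = 221.1 g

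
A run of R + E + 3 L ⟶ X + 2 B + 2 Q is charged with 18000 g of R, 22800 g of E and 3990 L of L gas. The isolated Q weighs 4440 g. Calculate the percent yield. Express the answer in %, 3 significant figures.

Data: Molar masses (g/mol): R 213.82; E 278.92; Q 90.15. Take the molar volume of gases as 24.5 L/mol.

45.4 %

n(R) = 18000 / 213.82 = 84.18 mol
n(E) = 22800 / 278.92 = 81.74 mol
n(L) = 3990 / 24.5 = 162.9 mol
n/ν for R = 84.18/1 = 84.18
n/ν for E = 81.74/1 = 81.74
n/ν for L = 162.9/3 = 54.30
Smallest n/ν is L → limiting reagent.
theoretical n(Q) = (2/3) × 162.9 = 108.6 mol → 9790 g
% yield = 4440 / 9790 × 100 = 45.35 %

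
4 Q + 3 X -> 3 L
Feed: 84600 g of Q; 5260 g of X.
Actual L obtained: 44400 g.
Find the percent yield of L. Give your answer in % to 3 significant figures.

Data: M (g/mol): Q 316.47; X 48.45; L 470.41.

86.9 %

n(Q) = 84600 / 316.47 = 267.3 mol
n(X) = 5260 / 48.45 = 108.6 mol
n/ν → Q: 66.83, X: 36.20; X is limiting.
theoretical n(L) = (3/3) × 108.6 = 108.6 mol → 51090 g
% yield = 44400 / 51090 × 100 = 86.91 %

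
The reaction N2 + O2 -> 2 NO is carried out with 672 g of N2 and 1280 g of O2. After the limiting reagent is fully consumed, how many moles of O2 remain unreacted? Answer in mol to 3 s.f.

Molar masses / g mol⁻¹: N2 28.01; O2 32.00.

16.0 mol

n(N2) = 672.0 / 28.01 = 23.99 mol
n(O2) = 1280 / 32.00 = 40.00 mol
n/ν for N2 = 23.99/1 = 23.99
n/ν for O2 = 40.00/1 = 40.00
Smallest n/ν is N2 → limiting reagent.
O2 consumed = (1/1) × 23.99 = 23.99 mol
O2 remaining = 40.00 − 23.99 = 16.01 mol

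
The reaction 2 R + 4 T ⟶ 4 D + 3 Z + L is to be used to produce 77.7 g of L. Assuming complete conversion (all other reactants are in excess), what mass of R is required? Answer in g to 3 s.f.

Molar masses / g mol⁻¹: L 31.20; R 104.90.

522 g

n(L) = 77.7 / 31.20 = 2.490 mol
n(R) = (2/1) × 2.490 = 4.980 mol
mass = 4.980 × 104.90 = 522.4 g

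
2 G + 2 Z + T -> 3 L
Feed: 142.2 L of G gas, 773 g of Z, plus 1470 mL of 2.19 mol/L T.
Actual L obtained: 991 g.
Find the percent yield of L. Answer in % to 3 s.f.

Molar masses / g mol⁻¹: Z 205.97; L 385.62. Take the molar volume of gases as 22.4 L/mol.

n(G) = 142.2 / 22.4 = 6.348 mol
n(Z) = 773.0 / 205.97 = 3.753 mol
n(T) = 2.19 × 1470/1000 = 3.219 mol
n/ν → G: 3.174, Z: 1.877, T: 3.219; Z is limiting.
theoretical n(L) = (3/2) × 3.753 = 5.630 mol → 2171 g
% yield = 991 / 2171 × 100 = 45.65 %

45.7 %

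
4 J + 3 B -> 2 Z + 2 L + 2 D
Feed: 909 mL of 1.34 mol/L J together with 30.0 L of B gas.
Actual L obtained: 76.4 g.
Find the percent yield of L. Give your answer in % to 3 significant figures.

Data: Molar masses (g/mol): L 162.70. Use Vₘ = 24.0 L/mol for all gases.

77.1 %

n(J) = 1.34 × 909.0/1000 = 1.218 mol
n(B) = 30.00 / 24.0 = 1.250 mol
n/ν → J: 0.3045, B: 0.4167; J is limiting.
theoretical n(L) = (2/4) × 1.218 = 0.6090 mol → 99.08 g
% yield = 76.4 / 99.08 × 100 = 77.11 %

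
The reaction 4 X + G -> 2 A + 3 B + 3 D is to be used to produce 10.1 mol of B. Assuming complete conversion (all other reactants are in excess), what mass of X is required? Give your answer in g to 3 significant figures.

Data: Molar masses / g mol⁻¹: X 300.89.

n(B) = 10.10 mol
n(X) = (4/3) × 10.10 = 13.47 mol
mass = 13.47 × 300.89 = 4053 g

4050 g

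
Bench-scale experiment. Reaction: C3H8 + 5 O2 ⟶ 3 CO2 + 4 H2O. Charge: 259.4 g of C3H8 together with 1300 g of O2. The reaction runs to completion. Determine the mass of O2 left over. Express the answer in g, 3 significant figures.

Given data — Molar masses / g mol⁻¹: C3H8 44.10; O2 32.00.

n(C3H8) = 259.4 / 44.10 = 5.882 mol
n(O2) = 1300 / 32.00 = 40.63 mol
n/ν → C3H8: 5.882, O2: 8.126; C3H8 is limiting.
O2 consumed = (5/1) × 5.882 = 29.41 mol
O2 remaining = 40.63 − 29.41 = 11.22 mol
mass = 11.22 × 32.00 = 359.0 g

359 g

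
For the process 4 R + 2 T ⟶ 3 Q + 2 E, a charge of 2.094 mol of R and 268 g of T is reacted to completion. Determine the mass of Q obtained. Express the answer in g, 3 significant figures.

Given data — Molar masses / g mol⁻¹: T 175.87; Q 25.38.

n(R) = 2.094 mol
n(T) = 268.0 / 175.87 = 1.524 mol
n/ν for R = 2.094/4 = 0.5235
n/ν for T = 1.524/2 = 0.7620
Smallest n/ν is R → limiting reagent.
n(Q) = (3/4) × 2.094 = 1.571 mol
mass = 1.571 × 25.38 = 39.87 g

39.9 g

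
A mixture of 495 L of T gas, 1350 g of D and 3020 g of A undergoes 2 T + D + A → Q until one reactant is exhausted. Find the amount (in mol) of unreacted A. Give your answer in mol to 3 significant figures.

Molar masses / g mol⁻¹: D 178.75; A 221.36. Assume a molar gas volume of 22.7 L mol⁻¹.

n(T) = 495.0 / 22.7 = 21.81 mol
n(D) = 1350 / 178.75 = 7.552 mol
n(A) = 3020 / 221.36 = 13.64 mol
n/ν → T: 10.91, D: 7.552, A: 13.64; D is limiting.
A consumed = (1/1) × 7.552 = 7.552 mol
A remaining = 13.64 − 7.552 = 6.088 mol

6.09 mol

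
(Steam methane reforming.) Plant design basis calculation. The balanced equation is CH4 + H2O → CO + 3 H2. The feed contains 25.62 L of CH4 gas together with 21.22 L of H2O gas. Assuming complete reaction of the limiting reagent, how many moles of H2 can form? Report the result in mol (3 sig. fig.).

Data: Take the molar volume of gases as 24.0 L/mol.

2.65 mol

n(CH4) = 25.62 / 24.0 = 1.068 mol
n(H2O) = 21.22 / 24.0 = 0.8842 mol
n/ν for CH4 = 1.068/1 = 1.068
n/ν for H2O = 0.8842/1 = 0.8842
Smallest n/ν is H2O → limiting reagent.
n(H2) = (3/1) × 0.8842 = 2.653 mol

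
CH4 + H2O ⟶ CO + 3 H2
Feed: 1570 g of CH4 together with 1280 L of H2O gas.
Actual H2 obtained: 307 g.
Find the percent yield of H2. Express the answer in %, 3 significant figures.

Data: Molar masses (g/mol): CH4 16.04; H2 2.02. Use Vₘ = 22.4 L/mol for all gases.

n(CH4) = 1570 / 16.04 = 97.88 mol
n(H2O) = 1280 / 22.4 = 57.14 mol
n/ν for CH4 = 97.88/1 = 97.88
n/ν for H2O = 57.14/1 = 57.14
Smallest n/ν is H2O → limiting reagent.
theoretical n(H2) = (3/1) × 57.14 = 171.4 mol → 346.2 g
% yield = 307 / 346.2 × 100 = 88.68 %

88.7 %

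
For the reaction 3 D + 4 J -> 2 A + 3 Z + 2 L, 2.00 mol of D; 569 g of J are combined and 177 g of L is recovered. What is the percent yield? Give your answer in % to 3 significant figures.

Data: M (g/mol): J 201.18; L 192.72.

68.9 %

n(D) = 2.000 mol
n(J) = 569.0 / 201.18 = 2.828 mol
n/ν → D: 0.6667, J: 0.7070; D is limiting.
theoretical n(L) = (2/3) × 2.000 = 1.333 mol → 256.9 g
% yield = 177 / 256.9 × 100 = 68.90 %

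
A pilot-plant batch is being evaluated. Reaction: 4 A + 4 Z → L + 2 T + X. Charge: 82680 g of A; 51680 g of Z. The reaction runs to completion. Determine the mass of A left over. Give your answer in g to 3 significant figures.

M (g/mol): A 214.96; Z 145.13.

6130 g

n(A) = 82680 / 214.96 = 384.6 mol
n(Z) = 51680 / 145.13 = 356.1 mol
n/ν for A = 384.6/4 = 96.15
n/ν for Z = 356.1/4 = 89.03
Smallest n/ν is Z → limiting reagent.
A consumed = (4/4) × 356.1 = 356.1 mol
A remaining = 384.6 − 356.1 = 28.50 mol
mass = 28.50 × 214.96 = 6126 g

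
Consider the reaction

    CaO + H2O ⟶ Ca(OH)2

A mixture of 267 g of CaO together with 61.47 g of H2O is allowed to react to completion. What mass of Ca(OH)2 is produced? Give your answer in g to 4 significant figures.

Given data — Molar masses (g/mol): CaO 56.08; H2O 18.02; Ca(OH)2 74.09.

n(CaO) = 267.0 / 56.08 = 4.761 mol
n(H2O) = 61.47 / 18.02 = 3.411 mol
n/ν for CaO = 4.761/1 = 4.761
n/ν for H2O = 3.411/1 = 3.411
Smallest n/ν is H2O → limiting reagent.
n(Ca(OH)2) = (1/1) × 3.411 = 3.411 mol
mass = 3.411 × 74.09 = 252.7 g

252.7 g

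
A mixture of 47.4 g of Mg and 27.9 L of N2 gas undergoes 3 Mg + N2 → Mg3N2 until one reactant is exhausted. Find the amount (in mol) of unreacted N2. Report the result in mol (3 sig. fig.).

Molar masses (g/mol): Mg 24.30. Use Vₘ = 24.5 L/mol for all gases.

0.489 mol

n(Mg) = 47.40 / 24.30 = 1.951 mol
n(N2) = 27.90 / 24.5 = 1.139 mol
n/ν for Mg = 1.951/3 = 0.6503
n/ν for N2 = 1.139/1 = 1.139
Smallest n/ν is Mg → limiting reagent.
N2 consumed = (1/3) × 1.951 = 0.6503 mol
N2 remaining = 1.139 − 0.6503 = 0.4887 mol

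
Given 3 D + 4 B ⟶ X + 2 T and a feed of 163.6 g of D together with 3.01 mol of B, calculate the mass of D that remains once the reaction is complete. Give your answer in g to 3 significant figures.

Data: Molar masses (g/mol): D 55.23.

38.9 g

n(D) = 163.6 / 55.23 = 2.962 mol
n(B) = 3.010 mol
n/ν for D = 2.962/3 = 0.9873
n/ν for B = 3.010/4 = 0.7525
Smallest n/ν is B → limiting reagent.
D consumed = (3/4) × 3.010 = 2.258 mol
D remaining = 2.962 − 2.258 = 0.7040 mol
mass = 0.7040 × 55.23 = 38.88 g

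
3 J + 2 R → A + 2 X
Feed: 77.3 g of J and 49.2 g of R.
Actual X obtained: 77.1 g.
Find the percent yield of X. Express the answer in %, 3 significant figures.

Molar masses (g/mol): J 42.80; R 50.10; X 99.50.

n(J) = 77.30 / 42.80 = 1.806 mol
n(R) = 49.20 / 50.10 = 0.9820 mol
n/ν → J: 0.6020, R: 0.4910; R is limiting.
theoretical n(X) = (2/2) × 0.9820 = 0.9820 mol → 97.71 g
% yield = 77.1 / 97.71 × 100 = 78.91 %

78.9 %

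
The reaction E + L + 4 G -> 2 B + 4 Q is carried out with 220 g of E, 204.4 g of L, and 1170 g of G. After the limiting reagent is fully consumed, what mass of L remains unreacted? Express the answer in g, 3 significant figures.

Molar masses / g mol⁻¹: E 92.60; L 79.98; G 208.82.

n(E) = 220.0 / 92.60 = 2.376 mol
n(L) = 204.4 / 79.98 = 2.556 mol
n(G) = 1170 / 208.82 = 5.603 mol
n/ν → E: 2.376, L: 2.556, G: 1.401; G is limiting.
L consumed = (1/4) × 5.603 = 1.401 mol
L remaining = 2.556 − 1.401 = 1.155 mol
mass = 1.155 × 79.98 = 92.38 g

92.4 g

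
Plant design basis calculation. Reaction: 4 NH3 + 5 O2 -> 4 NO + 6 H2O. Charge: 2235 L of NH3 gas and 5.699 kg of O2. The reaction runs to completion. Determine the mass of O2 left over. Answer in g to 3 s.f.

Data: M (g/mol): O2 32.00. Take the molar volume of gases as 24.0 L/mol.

n(NH3) = 2235 / 24.0 = 93.13 mol
n(O2) = 5.699×1000 / 32.00 = 178.1 mol
n/ν for NH3 = 93.13/4 = 23.28
n/ν for O2 = 178.1/5 = 35.62
Smallest n/ν is NH3 → limiting reagent.
O2 consumed = (5/4) × 93.13 = 116.4 mol
O2 remaining = 178.1 − 116.4 = 61.70 mol
mass = 61.70 × 32.00 = 1974 g

1970 g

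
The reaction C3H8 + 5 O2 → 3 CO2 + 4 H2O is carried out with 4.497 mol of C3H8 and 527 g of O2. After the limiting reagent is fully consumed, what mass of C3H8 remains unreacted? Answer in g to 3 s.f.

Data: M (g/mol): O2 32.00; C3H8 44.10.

n(C3H8) = 4.497 mol
n(O2) = 527.0 / 32.00 = 16.47 mol
n/ν → C3H8: 4.497, O2: 3.294; O2 is limiting.
C3H8 consumed = (1/5) × 16.47 = 3.294 mol
C3H8 remaining = 4.497 − 3.294 = 1.203 mol
mass = 1.203 × 44.10 = 53.05 g

53.1 g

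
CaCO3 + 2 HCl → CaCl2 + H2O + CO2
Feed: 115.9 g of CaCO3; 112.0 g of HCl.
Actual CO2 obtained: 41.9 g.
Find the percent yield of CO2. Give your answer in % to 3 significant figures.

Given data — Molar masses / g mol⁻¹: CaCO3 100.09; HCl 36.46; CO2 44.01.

82.2 %

n(CaCO3) = 115.9 / 100.09 = 1.158 mol
n(HCl) = 112.0 / 36.46 = 3.072 mol
n/ν → CaCO3: 1.158, HCl: 1.536; CaCO3 is limiting.
theoretical n(CO2) = (1/1) × 1.158 = 1.158 mol → 50.96 g
% yield = 41.9 / 50.96 × 100 = 82.22 %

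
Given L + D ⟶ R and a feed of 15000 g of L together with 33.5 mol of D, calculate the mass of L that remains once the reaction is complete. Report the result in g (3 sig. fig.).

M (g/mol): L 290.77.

n(L) = 15000 / 290.77 = 51.59 mol
n(D) = 33.50 mol
n/ν for L = 51.59/1 = 51.59
n/ν for D = 33.50/1 = 33.50
Smallest n/ν is D → limiting reagent.
L consumed = (1/1) × 33.50 = 33.50 mol
L remaining = 51.59 − 33.50 = 18.09 mol
mass = 18.09 × 290.77 = 5260 g

5260 g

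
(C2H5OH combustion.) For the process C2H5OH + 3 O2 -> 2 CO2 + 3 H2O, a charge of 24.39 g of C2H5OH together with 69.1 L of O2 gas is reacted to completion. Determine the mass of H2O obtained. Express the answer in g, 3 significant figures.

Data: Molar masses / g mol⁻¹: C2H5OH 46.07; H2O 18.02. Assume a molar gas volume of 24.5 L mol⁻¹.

28.6 g

n(C2H5OH) = 24.39 / 46.07 = 0.5294 mol
n(O2) = 69.10 / 24.5 = 2.820 mol
n/ν for C2H5OH = 0.5294/1 = 0.5294
n/ν for O2 = 2.820/3 = 0.9400
Smallest n/ν is C2H5OH → limiting reagent.
n(H2O) = (3/1) × 0.5294 = 1.588 mol
mass = 1.588 × 18.02 = 28.62 g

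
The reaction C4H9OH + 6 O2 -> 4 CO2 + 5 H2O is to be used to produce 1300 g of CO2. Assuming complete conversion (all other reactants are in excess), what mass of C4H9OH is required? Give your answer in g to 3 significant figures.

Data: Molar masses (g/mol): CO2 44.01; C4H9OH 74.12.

547 g

n(CO2) = 1300 / 44.01 = 29.54 mol
n(C4H9OH) = (1/4) × 29.54 = 7.385 mol
mass = 7.385 × 74.12 = 547.4 g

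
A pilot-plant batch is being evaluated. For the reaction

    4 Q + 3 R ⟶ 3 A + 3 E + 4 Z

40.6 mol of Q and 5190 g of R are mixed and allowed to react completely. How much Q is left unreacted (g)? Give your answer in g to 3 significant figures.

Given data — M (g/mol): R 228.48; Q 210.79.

n(Q) = 40.60 mol
n(R) = 5190 / 228.48 = 22.72 mol
n/ν → Q: 10.15, R: 7.573; R is limiting.
Q consumed = (4/3) × 22.72 = 30.29 mol
Q remaining = 40.60 − 30.29 = 10.31 mol
mass = 10.31 × 210.79 = 2173 g

2170 g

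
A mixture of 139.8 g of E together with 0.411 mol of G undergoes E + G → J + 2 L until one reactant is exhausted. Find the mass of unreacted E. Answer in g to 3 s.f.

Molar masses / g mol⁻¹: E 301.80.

15.8 g

n(E) = 139.8 / 301.80 = 0.4632 mol
n(G) = 0.4110 mol
n/ν for E = 0.4632/1 = 0.4632
n/ν for G = 0.4110/1 = 0.4110
Smallest n/ν is G → limiting reagent.
E consumed = (1/1) × 0.4110 = 0.4110 mol
E remaining = 0.4632 − 0.4110 = 0.05220 mol
mass = 0.05220 × 301.80 = 15.75 g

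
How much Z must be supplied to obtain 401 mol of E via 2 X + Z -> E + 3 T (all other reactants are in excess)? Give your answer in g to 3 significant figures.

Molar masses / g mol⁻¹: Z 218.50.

n(E) = 401.0 mol
n(Z) = (1/1) × 401.0 = 401.0 mol
mass = 401.0 × 218.50 = 87620 g

87600 g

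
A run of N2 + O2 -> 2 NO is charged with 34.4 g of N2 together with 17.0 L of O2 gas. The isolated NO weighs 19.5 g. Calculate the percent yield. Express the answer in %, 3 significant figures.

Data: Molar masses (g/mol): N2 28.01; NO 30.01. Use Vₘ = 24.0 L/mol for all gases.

n(N2) = 34.40 / 28.01 = 1.228 mol
n(O2) = 17.00 / 24.0 = 0.7083 mol
n/ν for N2 = 1.228/1 = 1.228
n/ν for O2 = 0.7083/1 = 0.7083
Smallest n/ν is O2 → limiting reagent.
theoretical n(NO) = (2/1) × 0.7083 = 1.417 mol → 42.52 g
% yield = 19.5 / 42.52 × 100 = 45.86 %

45.9 %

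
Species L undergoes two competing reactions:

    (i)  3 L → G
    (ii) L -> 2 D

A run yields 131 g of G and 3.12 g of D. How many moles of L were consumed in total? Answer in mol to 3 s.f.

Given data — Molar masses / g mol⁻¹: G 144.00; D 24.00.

n(G) = 131 / 144.00 = 0.9097 mol
n(D) = 3.12 / 24.00 = 0.1300 mol
n(L) via (i) = (3/1)×0.9097 = 2.729 mol
n(L) via (ii) = (1/2)×0.1300 = 0.06500 mol
total n(L) = 2.729 + 0.06500 = 2.794 mol

2.79 mol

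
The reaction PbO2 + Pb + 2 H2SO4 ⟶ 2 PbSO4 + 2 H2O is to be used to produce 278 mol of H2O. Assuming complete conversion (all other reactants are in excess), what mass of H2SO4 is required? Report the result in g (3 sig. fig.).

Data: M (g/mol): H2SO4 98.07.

n(H2O) = 278.0 mol
n(H2SO4) = (2/2) × 278.0 = 278.0 mol
mass = 278.0 × 98.07 = 27260 g

27300 g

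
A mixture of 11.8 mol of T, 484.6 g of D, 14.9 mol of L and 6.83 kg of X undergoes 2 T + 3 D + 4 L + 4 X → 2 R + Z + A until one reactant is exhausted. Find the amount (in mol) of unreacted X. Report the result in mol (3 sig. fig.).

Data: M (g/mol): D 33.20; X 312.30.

6.97 mol

n(T) = 11.80 mol
n(D) = 484.6 / 33.20 = 14.60 mol
n(L) = 14.90 mol
n(X) = 6.830×1000 / 312.30 = 21.87 mol
n/ν for T = 11.80/2 = 5.900
n/ν for D = 14.60/3 = 4.867
n/ν for L = 14.90/4 = 3.725
n/ν for X = 21.87/4 = 5.468
Smallest n/ν is L → limiting reagent.
X consumed = (4/4) × 14.90 = 14.90 mol
X remaining = 21.87 − 14.90 = 6.970 mol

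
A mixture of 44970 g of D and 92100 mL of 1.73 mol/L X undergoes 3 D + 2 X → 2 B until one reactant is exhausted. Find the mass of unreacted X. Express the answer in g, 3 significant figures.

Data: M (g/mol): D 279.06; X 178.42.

9260 g

n(D) = 44970 / 279.06 = 161.1 mol
n(X) = 1.73 × 92100/1000 = 159.3 mol
n/ν → D: 53.70, X: 79.65; D is limiting.
X consumed = (2/3) × 161.1 = 107.4 mol
X remaining = 159.3 − 107.4 = 51.90 mol
mass = 51.90 × 178.42 = 9260 g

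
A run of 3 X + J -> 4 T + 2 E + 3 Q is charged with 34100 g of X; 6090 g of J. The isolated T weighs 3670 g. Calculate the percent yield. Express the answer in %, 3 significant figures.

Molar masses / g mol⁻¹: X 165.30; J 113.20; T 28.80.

59.2 %

n(X) = 34100 / 165.30 = 206.3 mol
n(J) = 6090 / 113.20 = 53.80 mol
n/ν for X = 206.3/3 = 68.77
n/ν for J = 53.80/1 = 53.80
Smallest n/ν is J → limiting reagent.
theoretical n(T) = (4/1) × 53.80 = 215.2 mol → 6198 g
% yield = 3670 / 6198 × 100 = 59.21 %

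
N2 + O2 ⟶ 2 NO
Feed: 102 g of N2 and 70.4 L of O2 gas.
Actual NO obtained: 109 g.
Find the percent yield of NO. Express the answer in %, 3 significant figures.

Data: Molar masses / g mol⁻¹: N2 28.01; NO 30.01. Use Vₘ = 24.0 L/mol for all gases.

n(N2) = 102.0 / 28.01 = 3.642 mol
n(O2) = 70.40 / 24.0 = 2.933 mol
n/ν for N2 = 3.642/1 = 3.642
n/ν for O2 = 2.933/1 = 2.933
Smallest n/ν is O2 → limiting reagent.
theoretical n(NO) = (2/1) × 2.933 = 5.866 mol → 176.0 g
% yield = 109 / 176.0 × 100 = 61.93 %

61.9 %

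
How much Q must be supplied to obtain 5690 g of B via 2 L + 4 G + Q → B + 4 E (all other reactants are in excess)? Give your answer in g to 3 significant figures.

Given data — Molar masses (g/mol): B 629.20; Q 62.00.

561 g

n(B) = 5690 / 629.20 = 9.043 mol
n(Q) = (1/1) × 9.043 = 9.043 mol
mass = 9.043 × 62.00 = 560.7 g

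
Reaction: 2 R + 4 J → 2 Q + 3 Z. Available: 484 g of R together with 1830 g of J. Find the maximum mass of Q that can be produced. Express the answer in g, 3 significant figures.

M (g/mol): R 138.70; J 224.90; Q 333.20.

n(R) = 484.0 / 138.70 = 3.490 mol
n(J) = 1830 / 224.90 = 8.137 mol
n/ν for R = 3.490/2 = 1.745
n/ν for J = 8.137/4 = 2.034
Smallest n/ν is R → limiting reagent.
n(Q) = (2/2) × 3.490 = 3.490 mol
mass = 3.490 × 333.20 = 1163 g

1160 g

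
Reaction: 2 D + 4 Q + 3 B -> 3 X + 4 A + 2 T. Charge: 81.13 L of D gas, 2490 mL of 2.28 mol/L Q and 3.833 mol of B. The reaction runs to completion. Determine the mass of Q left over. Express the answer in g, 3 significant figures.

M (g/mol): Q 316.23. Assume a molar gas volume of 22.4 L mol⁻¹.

179 g

n(D) = 81.13 / 22.4 = 3.622 mol
n(Q) = 2.28 × 2490/1000 = 5.677 mol
n(B) = 3.833 mol
n/ν for D = 3.622/2 = 1.811
n/ν for Q = 5.677/4 = 1.419
n/ν for B = 3.833/3 = 1.278
Smallest n/ν is B → limiting reagent.
Q consumed = (4/3) × 3.833 = 5.111 mol
Q remaining = 5.677 − 5.111 = 0.5660 mol
mass = 0.5660 × 316.23 = 179.0 g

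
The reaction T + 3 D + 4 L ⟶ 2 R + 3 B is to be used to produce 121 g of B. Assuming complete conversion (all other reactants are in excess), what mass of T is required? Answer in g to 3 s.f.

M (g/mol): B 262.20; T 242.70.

n(B) = 121 / 262.20 = 0.4615 mol
n(T) = (1/3) × 0.4615 = 0.1538 mol
mass = 0.1538 × 242.70 = 37.33 g

37.3 g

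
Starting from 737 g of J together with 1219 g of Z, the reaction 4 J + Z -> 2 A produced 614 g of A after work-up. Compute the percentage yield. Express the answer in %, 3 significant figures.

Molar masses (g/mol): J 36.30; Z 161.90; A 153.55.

n(J) = 737.0 / 36.30 = 20.30 mol
n(Z) = 1219 / 161.90 = 7.529 mol
n/ν → J: 5.075, Z: 7.529; J is limiting.
theoretical n(A) = (2/4) × 20.30 = 10.15 mol → 1559 g
% yield = 614 / 1559 × 100 = 39.38 %

39.4 %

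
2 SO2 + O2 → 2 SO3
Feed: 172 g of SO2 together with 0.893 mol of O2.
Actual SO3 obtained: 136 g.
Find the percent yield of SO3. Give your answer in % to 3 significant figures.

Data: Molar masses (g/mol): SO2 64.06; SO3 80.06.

n(SO2) = 172.0 / 64.06 = 2.685 mol
n(O2) = 0.8930 mol
n/ν → SO2: 1.343, O2: 0.8930; O2 is limiting.
theoretical n(SO3) = (2/1) × 0.8930 = 1.786 mol → 143.0 g
% yield = 136 / 143.0 × 100 = 95.10 %

95.1 %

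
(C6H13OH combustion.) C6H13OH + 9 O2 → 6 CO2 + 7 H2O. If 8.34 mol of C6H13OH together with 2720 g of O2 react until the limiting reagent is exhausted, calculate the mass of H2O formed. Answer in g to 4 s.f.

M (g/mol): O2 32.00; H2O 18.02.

1052 g

n(C6H13OH) = 8.340 mol
n(O2) = 2720 / 32.00 = 85.00 mol
n/ν for C6H13OH = 8.340/1 = 8.340
n/ν for O2 = 85.00/9 = 9.444
Smallest n/ν is C6H13OH → limiting reagent.
n(H2O) = (7/1) × 8.340 = 58.38 mol
mass = 58.38 × 18.02 = 1052 g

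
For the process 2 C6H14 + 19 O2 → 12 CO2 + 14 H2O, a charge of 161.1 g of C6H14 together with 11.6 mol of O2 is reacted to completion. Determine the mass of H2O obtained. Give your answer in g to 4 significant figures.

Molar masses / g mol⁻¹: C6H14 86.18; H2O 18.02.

n(C6H14) = 161.1 / 86.18 = 1.869 mol
n(O2) = 11.60 mol
n/ν → C6H14: 0.9345, O2: 0.6105; O2 is limiting.
n(H2O) = (14/19) × 11.60 = 8.547 mol
mass = 8.547 × 18.02 = 154.0 g

154.0 g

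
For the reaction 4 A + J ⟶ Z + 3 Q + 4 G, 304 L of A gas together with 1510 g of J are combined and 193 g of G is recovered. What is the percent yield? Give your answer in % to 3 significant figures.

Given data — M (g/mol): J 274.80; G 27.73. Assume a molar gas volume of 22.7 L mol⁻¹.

n(A) = 304.0 / 22.7 = 13.39 mol
n(J) = 1510 / 274.80 = 5.495 mol
n/ν for A = 13.39/4 = 3.348
n/ν for J = 5.495/1 = 5.495
Smallest n/ν is A → limiting reagent.
theoretical n(G) = (4/4) × 13.39 = 13.39 mol → 371.3 g
% yield = 193 / 371.3 × 100 = 51.98 %

52.0 %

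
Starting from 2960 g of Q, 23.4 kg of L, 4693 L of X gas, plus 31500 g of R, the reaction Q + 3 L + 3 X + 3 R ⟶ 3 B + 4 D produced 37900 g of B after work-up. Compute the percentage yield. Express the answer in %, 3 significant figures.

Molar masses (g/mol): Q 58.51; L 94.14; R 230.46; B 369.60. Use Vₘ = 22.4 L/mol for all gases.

75.0 %

n(Q) = 2960 / 58.51 = 50.59 mol
n(L) = 23.40×1000 / 94.14 = 248.6 mol
n(X) = 4693 / 22.4 = 209.5 mol
n(R) = 31500 / 230.46 = 136.7 mol
n/ν for Q = 50.59/1 = 50.59
n/ν for L = 248.6/3 = 82.87
n/ν for X = 209.5/3 = 69.83
n/ν for R = 136.7/3 = 45.57
Smallest n/ν is R → limiting reagent.
theoretical n(B) = (3/3) × 136.7 = 136.7 mol → 50520 g
% yield = 37900 / 50520 × 100 = 75.02 %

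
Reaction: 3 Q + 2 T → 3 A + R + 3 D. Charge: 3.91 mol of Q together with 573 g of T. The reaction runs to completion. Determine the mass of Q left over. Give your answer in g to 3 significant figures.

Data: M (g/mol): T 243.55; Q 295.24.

112 g

n(Q) = 3.910 mol
n(T) = 573.0 / 243.55 = 2.353 mol
n/ν for Q = 3.910/3 = 1.303
n/ν for T = 2.353/2 = 1.177
Smallest n/ν is T → limiting reagent.
Q consumed = (3/2) × 2.353 = 3.530 mol
Q remaining = 3.910 − 3.530 = 0.3800 mol
mass = 0.3800 × 295.24 = 112.2 g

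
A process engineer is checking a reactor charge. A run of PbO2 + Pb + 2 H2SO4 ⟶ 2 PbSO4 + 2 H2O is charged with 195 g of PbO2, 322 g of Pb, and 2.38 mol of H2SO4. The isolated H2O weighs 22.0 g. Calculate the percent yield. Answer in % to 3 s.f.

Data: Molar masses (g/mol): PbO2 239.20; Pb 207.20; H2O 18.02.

n(PbO2) = 195.0 / 239.20 = 0.8152 mol
n(Pb) = 322.0 / 207.20 = 1.554 mol
n(H2SO4) = 2.380 mol
n/ν → PbO2: 0.8152, Pb: 1.554, H2SO4: 1.190; PbO2 is limiting.
theoretical n(H2O) = (2/1) × 0.8152 = 1.630 mol → 29.37 g
% yield = 22.0 / 29.37 × 100 = 74.91 %

74.9 %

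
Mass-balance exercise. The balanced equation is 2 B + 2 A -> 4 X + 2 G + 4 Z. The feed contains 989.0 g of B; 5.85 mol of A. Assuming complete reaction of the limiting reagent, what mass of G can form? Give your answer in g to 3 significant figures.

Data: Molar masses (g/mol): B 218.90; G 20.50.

92.6 g

n(B) = 989.0 / 218.90 = 4.518 mol
n(A) = 5.850 mol
n/ν for B = 4.518/2 = 2.259
n/ν for A = 5.850/2 = 2.925
Smallest n/ν is B → limiting reagent.
n(G) = (2/2) × 4.518 = 4.518 mol
mass = 4.518 × 20.50 = 92.62 g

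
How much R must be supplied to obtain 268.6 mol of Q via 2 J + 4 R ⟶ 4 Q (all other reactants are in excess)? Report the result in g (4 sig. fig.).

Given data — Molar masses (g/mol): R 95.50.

25650 g

n(Q) = 268.6 mol
n(R) = (4/4) × 268.6 = 268.6 mol
mass = 268.6 × 95.50 = 25650 g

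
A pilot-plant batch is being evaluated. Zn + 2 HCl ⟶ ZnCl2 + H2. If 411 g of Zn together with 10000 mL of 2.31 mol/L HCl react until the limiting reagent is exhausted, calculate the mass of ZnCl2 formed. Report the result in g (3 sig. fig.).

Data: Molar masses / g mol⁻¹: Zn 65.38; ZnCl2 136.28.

n(Zn) = 411.0 / 65.38 = 6.286 mol
n(HCl) = 2.31 × 10000/1000 = 23.10 mol
n/ν for Zn = 6.286/1 = 6.286
n/ν for HCl = 23.10/2 = 11.55
Smallest n/ν is Zn → limiting reagent.
n(ZnCl2) = (1/1) × 6.286 = 6.286 mol
mass = 6.286 × 136.28 = 856.7 g

857 g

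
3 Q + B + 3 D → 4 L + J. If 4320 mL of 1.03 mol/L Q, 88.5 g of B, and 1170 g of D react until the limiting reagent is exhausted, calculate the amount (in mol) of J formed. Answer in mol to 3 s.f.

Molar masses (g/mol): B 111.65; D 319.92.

0.793 mol

n(Q) = 1.03 × 4320/1000 = 4.450 mol
n(B) = 88.50 / 111.65 = 0.7927 mol
n(D) = 1170 / 319.92 = 3.657 mol
n/ν for Q = 4.450/3 = 1.483
n/ν for B = 0.7927/1 = 0.7927
n/ν for D = 3.657/3 = 1.219
Smallest n/ν is B → limiting reagent.
n(J) = (1/1) × 0.7927 = 0.7927 mol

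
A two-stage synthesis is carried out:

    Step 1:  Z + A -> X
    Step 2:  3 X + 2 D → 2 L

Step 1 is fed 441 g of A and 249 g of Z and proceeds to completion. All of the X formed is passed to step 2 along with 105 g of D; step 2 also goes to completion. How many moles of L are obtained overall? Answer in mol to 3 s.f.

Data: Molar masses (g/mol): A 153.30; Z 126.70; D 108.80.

0.965 mol

Step 1:
n(A) = 441.0 / 153.30 = 2.877 mol
n(Z) = 249.0 / 126.70 = 1.965 mol
n/ν for A = 2.877/1 = 2.877
n/ν for Z = 1.965/1 = 1.965
Smallest n/ν is Z → limiting reagent.
n(X) produced = (1/1) × 1.965 = 1.965 mol
Step 2:
n(X) available = 1.965 mol
n(D) = 105.0 / 108.80 = 0.9651 mol
n/ν for X = 1.965/3 = 0.6550
n/ν for D = 0.9651/2 = 0.4826
Smallest n/ν is D → limiting reagent.
n(L) = (2/2) × 0.9651 = 0.9651 mol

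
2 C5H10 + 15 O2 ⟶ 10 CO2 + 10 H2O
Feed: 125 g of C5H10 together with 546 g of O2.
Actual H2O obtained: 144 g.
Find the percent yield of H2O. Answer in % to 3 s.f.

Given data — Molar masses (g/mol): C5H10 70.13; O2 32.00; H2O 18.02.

89.7 %

n(C5H10) = 125.0 / 70.13 = 1.782 mol
n(O2) = 546.0 / 32.00 = 17.06 mol
n/ν → C5H10: 0.8910, O2: 1.137; C5H10 is limiting.
theoretical n(H2O) = (10/2) × 1.782 = 8.910 mol → 160.6 g
% yield = 144 / 160.6 × 100 = 89.66 %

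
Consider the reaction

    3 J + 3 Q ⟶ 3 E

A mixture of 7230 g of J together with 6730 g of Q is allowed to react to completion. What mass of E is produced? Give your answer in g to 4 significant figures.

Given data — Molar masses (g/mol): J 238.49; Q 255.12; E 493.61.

13020 g

n(J) = 7230 / 238.49 = 30.32 mol
n(Q) = 6730 / 255.12 = 26.38 mol
n/ν → J: 10.11, Q: 8.793; Q is limiting.
n(E) = (3/3) × 26.38 = 26.38 mol
mass = 26.38 × 493.61 = 13020 g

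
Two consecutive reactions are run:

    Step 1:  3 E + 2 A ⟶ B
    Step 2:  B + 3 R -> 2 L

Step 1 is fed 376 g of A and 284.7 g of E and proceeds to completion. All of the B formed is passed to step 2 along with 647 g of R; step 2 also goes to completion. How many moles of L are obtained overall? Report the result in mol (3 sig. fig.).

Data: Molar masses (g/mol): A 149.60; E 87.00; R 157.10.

Step 1:
n(A) = 376.0 / 149.60 = 2.513 mol
n(E) = 284.7 / 87.00 = 3.272 mol
n/ν → A: 1.257, E: 1.091; E is limiting.
n(B) produced = (1/3) × 3.272 = 1.091 mol
Step 2:
n(B) available = 1.091 mol
n(R) = 647.0 / 157.10 = 4.118 mol
n/ν → B: 1.091, R: 1.373; B is limiting.
n(L) = (2/1) × 1.091 = 2.182 mol

2.18 mol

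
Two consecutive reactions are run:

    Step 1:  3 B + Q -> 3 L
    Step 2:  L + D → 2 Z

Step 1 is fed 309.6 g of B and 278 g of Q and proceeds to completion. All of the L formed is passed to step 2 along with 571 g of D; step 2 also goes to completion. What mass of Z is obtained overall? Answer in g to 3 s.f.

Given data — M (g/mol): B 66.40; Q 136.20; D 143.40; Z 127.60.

1020 g

Step 1:
n(B) = 309.6 / 66.40 = 4.663 mol
n(Q) = 278.0 / 136.20 = 2.041 mol
n/ν → B: 1.554, Q: 2.041; B is limiting.
n(L) produced = (3/3) × 4.663 = 4.663 mol
Step 2:
n(L) available = 4.663 mol
n(D) = 571.0 / 143.40 = 3.982 mol
n/ν → L: 4.663, D: 3.982; D is limiting.
n(Z) = (2/1) × 3.982 = 7.964 mol
mass = 7.964 × 127.60 = 1016 g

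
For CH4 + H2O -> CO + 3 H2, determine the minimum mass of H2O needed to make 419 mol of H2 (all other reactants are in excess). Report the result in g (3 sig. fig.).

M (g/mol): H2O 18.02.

n(H2) = 419.0 mol
n(H2O) = (1/3) × 419.0 = 139.7 mol
mass = 139.7 × 18.02 = 2517 g

2520 g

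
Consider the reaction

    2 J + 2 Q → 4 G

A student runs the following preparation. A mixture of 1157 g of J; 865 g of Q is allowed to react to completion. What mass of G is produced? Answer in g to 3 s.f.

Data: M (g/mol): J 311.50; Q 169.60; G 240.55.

1790 g

n(J) = 1157 / 311.50 = 3.714 mol
n(Q) = 865.0 / 169.60 = 5.100 mol
n/ν → J: 1.857, Q: 2.550; J is limiting.
n(G) = (4/2) × 3.714 = 7.428 mol
mass = 7.428 × 240.55 = 1787 g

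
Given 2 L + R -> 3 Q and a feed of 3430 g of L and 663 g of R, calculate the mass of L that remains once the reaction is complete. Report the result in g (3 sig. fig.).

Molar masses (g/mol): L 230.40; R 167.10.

n(L) = 3430 / 230.40 = 14.89 mol
n(R) = 663.0 / 167.10 = 3.968 mol
n/ν → L: 7.445, R: 3.968; R is limiting.
L consumed = (2/1) × 3.968 = 7.936 mol
L remaining = 14.89 − 7.936 = 6.954 mol
mass = 6.954 × 230.40 = 1602 g

1600 g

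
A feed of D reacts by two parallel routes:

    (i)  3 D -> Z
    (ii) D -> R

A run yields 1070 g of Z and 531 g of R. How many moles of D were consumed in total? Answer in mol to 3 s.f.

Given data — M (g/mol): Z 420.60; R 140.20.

11.4 mol

n(Z) = 1070 / 420.60 = 2.544 mol
n(R) = 531 / 140.20 = 3.787 mol
n(D) via (i) = (3/1)×2.544 = 7.632 mol
n(D) via (ii) = (1/1)×3.787 = 3.787 mol
total n(D) = 7.632 + 3.787 = 11.42 mol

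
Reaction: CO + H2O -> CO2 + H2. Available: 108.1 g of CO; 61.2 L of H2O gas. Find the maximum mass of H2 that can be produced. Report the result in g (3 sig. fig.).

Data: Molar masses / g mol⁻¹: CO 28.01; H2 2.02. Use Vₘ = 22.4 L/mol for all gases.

5.52 g

n(CO) = 108.1 / 28.01 = 3.859 mol
n(H2O) = 61.20 / 22.4 = 2.732 mol
n/ν for CO = 3.859/1 = 3.859
n/ν for H2O = 2.732/1 = 2.732
Smallest n/ν is H2O → limiting reagent.
n(H2) = (1/1) × 2.732 = 2.732 mol
mass = 2.732 × 2.02 = 5.519 g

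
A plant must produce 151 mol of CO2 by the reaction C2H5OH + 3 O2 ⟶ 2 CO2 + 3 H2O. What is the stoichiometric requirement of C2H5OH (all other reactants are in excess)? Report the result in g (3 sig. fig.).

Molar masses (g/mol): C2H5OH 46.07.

3480 g

n(CO2) = 151.0 mol
n(C2H5OH) = (1/2) × 151.0 = 75.50 mol
mass = 75.50 × 46.07 = 3478 g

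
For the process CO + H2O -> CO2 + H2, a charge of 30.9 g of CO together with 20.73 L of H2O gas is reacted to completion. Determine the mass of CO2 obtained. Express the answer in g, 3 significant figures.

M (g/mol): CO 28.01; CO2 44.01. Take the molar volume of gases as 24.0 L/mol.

n(CO) = 30.90 / 28.01 = 1.103 mol
n(H2O) = 20.73 / 24.0 = 0.8638 mol
n/ν → CO: 1.103, H2O: 0.8638; H2O is limiting.
n(CO2) = (1/1) × 0.8638 = 0.8638 mol
mass = 0.8638 × 44.01 = 38.02 g

38.0 g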